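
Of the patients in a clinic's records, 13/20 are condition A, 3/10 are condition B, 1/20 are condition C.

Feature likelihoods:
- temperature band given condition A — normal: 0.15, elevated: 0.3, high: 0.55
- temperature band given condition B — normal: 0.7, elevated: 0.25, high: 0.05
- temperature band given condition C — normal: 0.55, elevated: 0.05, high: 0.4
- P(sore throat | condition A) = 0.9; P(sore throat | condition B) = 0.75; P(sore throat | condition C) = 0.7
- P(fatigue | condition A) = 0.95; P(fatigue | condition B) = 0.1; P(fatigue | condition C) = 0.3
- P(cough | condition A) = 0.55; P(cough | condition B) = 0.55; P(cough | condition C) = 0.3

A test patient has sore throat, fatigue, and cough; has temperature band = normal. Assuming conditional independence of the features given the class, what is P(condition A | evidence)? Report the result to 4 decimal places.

condition A: 0.65 × 0.15 × 0.9 × 0.95 × 0.55 = 0.045849375
condition B: 0.3 × 0.7 × 0.75 × 0.1 × 0.55 = 0.0086625
condition C: 0.05 × 0.55 × 0.7 × 0.3 × 0.3 = 0.0017325
P(condition A | x) = 0.045849375 / 0.056244375 ≈ 0.8152

0.8152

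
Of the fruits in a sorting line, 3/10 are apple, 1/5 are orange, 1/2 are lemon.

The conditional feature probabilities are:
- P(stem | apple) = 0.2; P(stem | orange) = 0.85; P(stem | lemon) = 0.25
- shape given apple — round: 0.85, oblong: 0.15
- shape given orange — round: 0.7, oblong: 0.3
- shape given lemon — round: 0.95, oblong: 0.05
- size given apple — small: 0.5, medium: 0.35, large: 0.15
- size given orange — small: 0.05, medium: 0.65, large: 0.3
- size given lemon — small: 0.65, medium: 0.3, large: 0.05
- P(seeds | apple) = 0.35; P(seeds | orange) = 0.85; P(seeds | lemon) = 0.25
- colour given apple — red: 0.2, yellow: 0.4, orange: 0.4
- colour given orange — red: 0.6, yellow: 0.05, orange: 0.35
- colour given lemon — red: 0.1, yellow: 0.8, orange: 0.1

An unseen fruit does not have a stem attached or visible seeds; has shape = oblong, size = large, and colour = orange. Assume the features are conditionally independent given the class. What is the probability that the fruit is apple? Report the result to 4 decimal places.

apple: 0.3 × (1−0.2) × 0.15 × 0.15 × (1−0.35) × 0.4 = 0.001404
orange: 0.2 × (1−0.85) × 0.3 × 0.3 × (1−0.85) × 0.35 = 0.00014175
lemon: 0.5 × (1−0.25) × 0.05 × 0.05 × (1−0.25) × 0.1 = 0.0000703125
P(apple | x) = 0.001404 / 0.0016160625 ≈ 0.8688

0.8688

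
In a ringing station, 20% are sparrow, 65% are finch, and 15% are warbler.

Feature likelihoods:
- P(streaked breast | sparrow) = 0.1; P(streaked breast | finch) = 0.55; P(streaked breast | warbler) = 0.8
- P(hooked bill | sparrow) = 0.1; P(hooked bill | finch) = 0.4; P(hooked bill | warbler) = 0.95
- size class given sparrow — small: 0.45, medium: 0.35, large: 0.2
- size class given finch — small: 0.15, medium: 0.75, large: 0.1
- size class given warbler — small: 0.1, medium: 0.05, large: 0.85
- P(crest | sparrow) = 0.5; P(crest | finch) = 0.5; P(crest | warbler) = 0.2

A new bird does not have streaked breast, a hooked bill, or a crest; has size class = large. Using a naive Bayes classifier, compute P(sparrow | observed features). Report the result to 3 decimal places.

0.623

sparrow: 0.2 × (1−0.1) × (1−0.1) × 0.2 × (1−0.5) = 0.0162
finch: 0.65 × (1−0.55) × (1−0.4) × 0.1 × (1−0.5) = 0.008775
warbler: 0.15 × (1−0.8) × (1−0.95) × 0.85 × (1−0.2) = 0.00102
P(sparrow | x) = 0.0162 / 0.025995 ≈ 0.623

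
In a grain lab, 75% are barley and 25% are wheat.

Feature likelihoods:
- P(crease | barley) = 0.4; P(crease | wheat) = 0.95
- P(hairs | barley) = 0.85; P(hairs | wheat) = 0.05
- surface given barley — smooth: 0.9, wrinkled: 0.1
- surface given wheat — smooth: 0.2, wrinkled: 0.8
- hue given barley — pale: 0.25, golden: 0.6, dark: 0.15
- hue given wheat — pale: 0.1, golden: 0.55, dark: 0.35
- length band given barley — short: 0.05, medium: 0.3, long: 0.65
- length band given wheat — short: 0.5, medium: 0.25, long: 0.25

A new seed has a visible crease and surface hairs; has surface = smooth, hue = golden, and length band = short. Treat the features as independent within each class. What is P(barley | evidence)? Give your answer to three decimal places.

barley: 0.75 × 0.4 × 0.85 × 0.9 × 0.6 × 0.05 = 0.006885
wheat: 0.25 × 0.95 × 0.05 × 0.2 × 0.55 × 0.5 = 0.000653125
P(barley | x) = 0.006885 / 0.007538125 ≈ 0.913

0.913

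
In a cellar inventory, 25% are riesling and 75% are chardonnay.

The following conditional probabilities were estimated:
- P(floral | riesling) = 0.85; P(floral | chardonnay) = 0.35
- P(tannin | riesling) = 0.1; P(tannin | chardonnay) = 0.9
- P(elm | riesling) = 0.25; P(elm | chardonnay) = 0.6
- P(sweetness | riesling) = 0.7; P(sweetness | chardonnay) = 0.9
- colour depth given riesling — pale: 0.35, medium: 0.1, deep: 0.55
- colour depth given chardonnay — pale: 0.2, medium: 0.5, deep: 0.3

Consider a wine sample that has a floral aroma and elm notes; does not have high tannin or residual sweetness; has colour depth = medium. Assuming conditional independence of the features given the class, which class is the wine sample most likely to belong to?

riesling: 0.25 × 0.85 × (1−0.1) × 0.25 × (1−0.7) × 0.1 = 0.001434375
chardonnay: 0.75 × 0.35 × (1−0.9) × 0.6 × (1−0.9) × 0.5 = 0.0007875
Highest score → riesling.

riesling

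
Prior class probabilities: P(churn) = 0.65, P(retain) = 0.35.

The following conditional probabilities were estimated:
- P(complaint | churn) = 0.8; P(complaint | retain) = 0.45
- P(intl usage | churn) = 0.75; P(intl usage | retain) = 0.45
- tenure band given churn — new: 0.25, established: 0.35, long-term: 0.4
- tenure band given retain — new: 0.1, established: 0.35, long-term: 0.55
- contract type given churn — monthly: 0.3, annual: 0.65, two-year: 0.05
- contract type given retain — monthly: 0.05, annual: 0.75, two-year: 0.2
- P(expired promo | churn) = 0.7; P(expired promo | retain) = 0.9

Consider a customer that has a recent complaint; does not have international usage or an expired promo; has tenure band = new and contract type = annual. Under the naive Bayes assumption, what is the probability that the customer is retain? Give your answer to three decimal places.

0.093

churn: 0.65 × 0.8 × (1−0.75) × 0.25 × 0.65 × (1−0.7) = 0.0063375
retain: 0.35 × 0.45 × (1−0.45) × 0.1 × 0.75 × (1−0.9) = 0.0006496875
P(retain | x) = 0.0006496875 / 0.0069871875 ≈ 0.093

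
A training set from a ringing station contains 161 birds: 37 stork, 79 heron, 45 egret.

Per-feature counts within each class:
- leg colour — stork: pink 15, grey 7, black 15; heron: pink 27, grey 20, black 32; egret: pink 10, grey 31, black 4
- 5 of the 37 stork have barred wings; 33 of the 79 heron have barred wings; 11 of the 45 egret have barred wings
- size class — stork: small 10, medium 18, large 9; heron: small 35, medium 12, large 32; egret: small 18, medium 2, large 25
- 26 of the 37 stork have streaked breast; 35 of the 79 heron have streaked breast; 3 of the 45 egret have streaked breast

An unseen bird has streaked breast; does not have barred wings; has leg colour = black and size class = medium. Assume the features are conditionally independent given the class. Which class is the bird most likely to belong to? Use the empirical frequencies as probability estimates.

stork: (37/161) × (15/37) × (32/37) × (18/37) × (26/37) ≈ 0.0275458
heron: (79/161) × (32/79) × (46/79) × (12/79) × (35/79) ≈ 0.00778843
egret: (45/161) × (4/45) × (34/45) × (2/45) × (3/45) ≈ 0.0000556195
Highest score → stork.

stork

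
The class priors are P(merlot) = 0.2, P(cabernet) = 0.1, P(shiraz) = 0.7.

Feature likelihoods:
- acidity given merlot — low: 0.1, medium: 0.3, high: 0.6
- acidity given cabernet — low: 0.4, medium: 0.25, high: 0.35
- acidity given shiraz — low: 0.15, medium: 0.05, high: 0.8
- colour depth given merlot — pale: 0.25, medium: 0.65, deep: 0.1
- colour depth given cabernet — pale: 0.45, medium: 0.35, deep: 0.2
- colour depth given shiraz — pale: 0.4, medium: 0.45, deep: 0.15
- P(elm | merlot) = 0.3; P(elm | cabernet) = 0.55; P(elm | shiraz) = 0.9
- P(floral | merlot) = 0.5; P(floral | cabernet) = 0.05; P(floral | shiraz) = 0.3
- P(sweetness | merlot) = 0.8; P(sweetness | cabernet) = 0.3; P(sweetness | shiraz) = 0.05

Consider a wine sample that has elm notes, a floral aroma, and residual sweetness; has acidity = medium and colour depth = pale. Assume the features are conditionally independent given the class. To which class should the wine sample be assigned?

merlot: 0.2 × 0.3 × 0.25 × 0.3 × 0.5 × 0.8 = 0.0018
cabernet: 0.1 × 0.25 × 0.45 × 0.55 × 0.05 × 0.3 = 0.0000928125
shiraz: 0.7 × 0.05 × 0.4 × 0.9 × 0.3 × 0.05 = 0.000189
Highest score → merlot.

merlot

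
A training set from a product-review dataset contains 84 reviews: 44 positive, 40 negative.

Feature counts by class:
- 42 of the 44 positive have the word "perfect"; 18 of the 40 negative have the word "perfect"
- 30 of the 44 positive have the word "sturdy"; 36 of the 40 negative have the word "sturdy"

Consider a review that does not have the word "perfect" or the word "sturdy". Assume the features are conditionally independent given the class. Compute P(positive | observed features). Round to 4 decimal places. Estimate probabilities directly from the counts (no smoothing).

0.2244

positive: (44/84) × (2/44) × (14/44) ≈ 0.00757576
negative: (40/84) × (22/40) × (4/40) ≈ 0.0261905
P(positive | x) = 0.00757576 / 0.03376626 ≈ 0.2244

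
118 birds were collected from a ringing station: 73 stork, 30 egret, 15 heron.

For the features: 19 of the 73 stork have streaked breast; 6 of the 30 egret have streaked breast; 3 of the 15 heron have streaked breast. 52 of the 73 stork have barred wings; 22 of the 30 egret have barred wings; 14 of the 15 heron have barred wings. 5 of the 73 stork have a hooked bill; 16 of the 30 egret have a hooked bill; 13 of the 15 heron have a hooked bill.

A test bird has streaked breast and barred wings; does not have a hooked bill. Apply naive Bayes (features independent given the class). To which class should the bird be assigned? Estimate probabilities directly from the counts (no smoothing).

stork

stork: (73/118) × (19/73) × (52/73) × (68/73) ≈ 0.106841
egret: (30/118) × (6/30) × (22/30) × (14/30) ≈ 0.0174011
heron: (15/118) × (3/15) × (14/15) × (2/15) ≈ 0.00316384
Highest score → stork.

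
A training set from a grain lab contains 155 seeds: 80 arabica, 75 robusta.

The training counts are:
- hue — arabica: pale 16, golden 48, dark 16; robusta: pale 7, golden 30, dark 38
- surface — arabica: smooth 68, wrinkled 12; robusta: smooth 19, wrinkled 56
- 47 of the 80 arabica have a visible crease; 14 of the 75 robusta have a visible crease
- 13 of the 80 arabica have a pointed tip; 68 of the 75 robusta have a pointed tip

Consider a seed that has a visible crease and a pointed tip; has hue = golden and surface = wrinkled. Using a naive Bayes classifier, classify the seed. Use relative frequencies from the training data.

robusta

arabica: (80/155) × (48/80) × (12/80) × (47/80) × (13/80) ≈ 0.00443468
robusta: (75/155) × (30/75) × (56/75) × (14/75) × (68/75) ≈ 0.0244586
Highest score → robusta.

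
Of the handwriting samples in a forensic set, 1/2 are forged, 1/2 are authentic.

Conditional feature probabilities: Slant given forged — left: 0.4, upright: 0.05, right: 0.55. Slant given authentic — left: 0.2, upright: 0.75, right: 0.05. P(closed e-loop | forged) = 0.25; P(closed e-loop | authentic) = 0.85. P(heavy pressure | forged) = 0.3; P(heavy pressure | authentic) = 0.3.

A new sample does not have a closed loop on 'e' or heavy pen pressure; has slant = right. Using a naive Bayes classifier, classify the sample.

forged: 0.5 × 0.55 × (1−0.25) × (1−0.3) = 0.144375
authentic: 0.5 × 0.05 × (1−0.85) × (1−0.3) = 0.002625
Highest score → forged.

forged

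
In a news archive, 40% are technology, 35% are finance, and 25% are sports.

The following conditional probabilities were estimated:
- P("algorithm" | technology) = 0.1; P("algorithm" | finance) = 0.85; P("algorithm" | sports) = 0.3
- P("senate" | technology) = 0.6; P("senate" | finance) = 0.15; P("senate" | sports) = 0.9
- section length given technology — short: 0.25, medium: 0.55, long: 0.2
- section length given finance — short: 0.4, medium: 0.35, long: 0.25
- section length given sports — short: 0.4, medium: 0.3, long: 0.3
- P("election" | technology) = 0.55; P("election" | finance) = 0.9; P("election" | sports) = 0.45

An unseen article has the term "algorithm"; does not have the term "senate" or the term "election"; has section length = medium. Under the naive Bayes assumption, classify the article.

technology: 0.4 × 0.1 × (1−0.6) × 0.55 × (1−0.55) = 0.00396
finance: 0.35 × 0.85 × (1−0.15) × 0.35 × (1−0.9) = 0.008850625
sports: 0.25 × 0.3 × (1−0.9) × 0.3 × (1−0.45) = 0.0012375
Highest score → finance.

finance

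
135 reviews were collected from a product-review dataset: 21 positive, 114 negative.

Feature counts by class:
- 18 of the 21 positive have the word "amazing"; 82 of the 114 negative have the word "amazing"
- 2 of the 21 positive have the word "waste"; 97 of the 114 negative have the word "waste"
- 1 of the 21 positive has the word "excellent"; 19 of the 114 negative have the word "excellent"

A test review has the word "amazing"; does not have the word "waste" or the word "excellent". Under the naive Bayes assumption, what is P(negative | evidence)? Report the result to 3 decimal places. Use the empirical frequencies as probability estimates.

0.396

positive: (21/135) × (18/21) × (19/21) × (20/21) ≈ 0.11489
negative: (114/135) × (82/114) × (17/114) × (95/114) ≈ 0.0754819
P(negative | x) = 0.0754819 / 0.1903719 ≈ 0.396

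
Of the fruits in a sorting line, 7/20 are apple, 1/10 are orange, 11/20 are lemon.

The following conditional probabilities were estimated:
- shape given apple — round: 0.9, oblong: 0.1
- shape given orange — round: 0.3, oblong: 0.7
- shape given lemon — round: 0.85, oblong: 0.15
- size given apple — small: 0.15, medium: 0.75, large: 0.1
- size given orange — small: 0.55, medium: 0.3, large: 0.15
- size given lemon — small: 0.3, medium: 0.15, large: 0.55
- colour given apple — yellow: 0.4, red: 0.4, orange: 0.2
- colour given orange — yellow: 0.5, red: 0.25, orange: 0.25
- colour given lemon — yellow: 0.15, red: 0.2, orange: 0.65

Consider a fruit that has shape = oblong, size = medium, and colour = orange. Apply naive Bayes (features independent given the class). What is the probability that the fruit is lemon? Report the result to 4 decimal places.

apple: 0.35 × 0.1 × 0.75 × 0.2 = 0.00525
orange: 0.1 × 0.7 × 0.3 × 0.25 = 0.00525
lemon: 0.55 × 0.15 × 0.15 × 0.65 = 0.00804375
P(lemon | x) = 0.00804375 / 0.01854375 ≈ 0.4338

0.4338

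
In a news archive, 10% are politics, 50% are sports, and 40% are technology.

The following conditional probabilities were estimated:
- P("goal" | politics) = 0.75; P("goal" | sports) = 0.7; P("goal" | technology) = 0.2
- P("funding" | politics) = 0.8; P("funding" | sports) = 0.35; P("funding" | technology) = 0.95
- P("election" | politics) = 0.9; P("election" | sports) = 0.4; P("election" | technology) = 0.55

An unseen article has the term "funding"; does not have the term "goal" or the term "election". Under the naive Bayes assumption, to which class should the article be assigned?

politics: 0.1 × (1−0.75) × 0.8 × (1−0.9) = 0.002
sports: 0.5 × (1−0.7) × 0.35 × (1−0.4) = 0.0315
technology: 0.4 × (1−0.2) × 0.95 × (1−0.55) = 0.1368
Highest score → technology.

technology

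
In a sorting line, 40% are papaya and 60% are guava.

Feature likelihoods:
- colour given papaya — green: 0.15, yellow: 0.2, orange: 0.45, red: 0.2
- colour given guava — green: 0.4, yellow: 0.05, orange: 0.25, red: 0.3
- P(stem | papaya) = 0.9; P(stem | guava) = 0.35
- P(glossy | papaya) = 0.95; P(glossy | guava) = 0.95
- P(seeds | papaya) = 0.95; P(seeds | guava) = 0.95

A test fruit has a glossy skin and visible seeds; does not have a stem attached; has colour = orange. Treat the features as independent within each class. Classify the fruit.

papaya: 0.4 × 0.45 × (1−0.9) × 0.95 × 0.95 = 0.016245
guava: 0.6 × 0.25 × (1−0.35) × 0.95 × 0.95 = 0.08799375
Highest score → guava.

guava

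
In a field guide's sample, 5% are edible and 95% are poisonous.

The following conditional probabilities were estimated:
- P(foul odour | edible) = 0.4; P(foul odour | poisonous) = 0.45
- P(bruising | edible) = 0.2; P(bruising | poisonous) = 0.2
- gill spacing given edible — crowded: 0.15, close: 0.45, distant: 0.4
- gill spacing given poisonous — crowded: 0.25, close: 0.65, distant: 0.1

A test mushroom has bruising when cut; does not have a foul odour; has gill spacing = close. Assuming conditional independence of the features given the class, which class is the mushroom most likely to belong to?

poisonous

edible: 0.05 × (1−0.4) × 0.2 × 0.45 = 0.0027
poisonous: 0.95 × (1−0.45) × 0.2 × 0.65 = 0.067925
Highest score → poisonous.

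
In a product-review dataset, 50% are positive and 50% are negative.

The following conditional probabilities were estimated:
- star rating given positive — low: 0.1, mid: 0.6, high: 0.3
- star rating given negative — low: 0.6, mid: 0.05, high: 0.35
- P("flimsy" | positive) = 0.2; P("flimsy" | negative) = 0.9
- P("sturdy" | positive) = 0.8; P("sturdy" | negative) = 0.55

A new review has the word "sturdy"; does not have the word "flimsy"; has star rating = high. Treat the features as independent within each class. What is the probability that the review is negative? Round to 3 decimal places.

0.091

positive: 0.5 × 0.3 × (1−0.2) × 0.8 = 0.096
negative: 0.5 × 0.35 × (1−0.9) × 0.55 = 0.009625
P(negative | x) = 0.009625 / 0.105625 ≈ 0.091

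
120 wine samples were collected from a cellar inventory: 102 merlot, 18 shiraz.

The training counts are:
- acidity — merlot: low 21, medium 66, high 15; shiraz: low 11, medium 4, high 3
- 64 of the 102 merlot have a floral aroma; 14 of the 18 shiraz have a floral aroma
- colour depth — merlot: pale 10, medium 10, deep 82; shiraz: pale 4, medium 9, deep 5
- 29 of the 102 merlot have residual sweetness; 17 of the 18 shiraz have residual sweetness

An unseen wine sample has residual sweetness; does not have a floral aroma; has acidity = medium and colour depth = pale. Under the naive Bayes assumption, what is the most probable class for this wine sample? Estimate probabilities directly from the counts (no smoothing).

merlot

merlot: (102/120) × (66/102) × (38/102) × (10/102) × (29/102) ≈ 0.00571142
shiraz: (18/120) × (4/18) × (4/18) × (4/18) × (17/18) ≈ 0.00155464
Highest score → merlot.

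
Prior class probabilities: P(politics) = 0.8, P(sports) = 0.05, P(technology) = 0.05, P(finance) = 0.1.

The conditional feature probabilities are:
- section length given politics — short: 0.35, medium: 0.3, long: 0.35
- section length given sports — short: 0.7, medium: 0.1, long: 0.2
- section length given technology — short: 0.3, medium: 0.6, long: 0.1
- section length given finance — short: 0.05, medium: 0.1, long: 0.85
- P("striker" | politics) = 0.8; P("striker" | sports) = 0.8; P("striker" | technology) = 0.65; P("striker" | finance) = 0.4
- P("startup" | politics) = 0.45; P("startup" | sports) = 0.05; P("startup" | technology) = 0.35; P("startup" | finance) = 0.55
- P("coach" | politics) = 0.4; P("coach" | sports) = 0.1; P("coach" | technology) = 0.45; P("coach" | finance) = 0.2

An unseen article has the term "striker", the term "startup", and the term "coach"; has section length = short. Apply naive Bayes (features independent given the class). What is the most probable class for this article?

politics

politics: 0.8 × 0.35 × 0.8 × 0.45 × 0.4 = 0.04032
sports: 0.05 × 0.7 × 0.8 × 0.05 × 0.1 = 0.00014
technology: 0.05 × 0.3 × 0.65 × 0.35 × 0.45 = 0.001535625
finance: 0.1 × 0.05 × 0.4 × 0.55 × 0.2 = 0.00022
Highest score → politics.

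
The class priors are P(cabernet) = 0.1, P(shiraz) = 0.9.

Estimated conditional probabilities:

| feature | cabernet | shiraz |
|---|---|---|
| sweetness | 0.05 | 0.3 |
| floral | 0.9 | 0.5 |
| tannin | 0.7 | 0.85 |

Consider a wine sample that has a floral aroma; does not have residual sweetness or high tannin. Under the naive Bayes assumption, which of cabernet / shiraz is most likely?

shiraz

cabernet: 0.1 × (1−0.05) × 0.9 × (1−0.7) = 0.02565
shiraz: 0.9 × (1−0.3) × 0.5 × (1−0.85) = 0.04725
Highest score → shiraz.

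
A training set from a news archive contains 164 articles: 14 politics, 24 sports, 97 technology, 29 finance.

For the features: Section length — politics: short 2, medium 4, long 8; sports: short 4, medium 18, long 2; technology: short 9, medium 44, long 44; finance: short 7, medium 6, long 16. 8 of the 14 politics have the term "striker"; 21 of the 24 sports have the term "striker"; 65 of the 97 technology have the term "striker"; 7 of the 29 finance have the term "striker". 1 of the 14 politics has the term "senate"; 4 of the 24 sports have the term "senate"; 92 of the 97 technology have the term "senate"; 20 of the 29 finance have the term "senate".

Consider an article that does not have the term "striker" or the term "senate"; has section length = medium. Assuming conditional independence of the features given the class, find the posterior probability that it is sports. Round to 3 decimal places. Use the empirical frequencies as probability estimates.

0.333

politics: (14/164) × (4/14) × (6/14) × (13/14) ≈ 0.00970632
sports: (24/164) × (18/24) × (3/24) × (20/24) ≈ 0.0114329
technology: (97/164) × (44/97) × (32/97) × (5/97) ≈ 0.00456232
finance: (29/164) × (6/29) × (22/29) × (9/29) ≈ 0.00861344
P(sports | x) = 0.0114329 / 0.03431498 ≈ 0.333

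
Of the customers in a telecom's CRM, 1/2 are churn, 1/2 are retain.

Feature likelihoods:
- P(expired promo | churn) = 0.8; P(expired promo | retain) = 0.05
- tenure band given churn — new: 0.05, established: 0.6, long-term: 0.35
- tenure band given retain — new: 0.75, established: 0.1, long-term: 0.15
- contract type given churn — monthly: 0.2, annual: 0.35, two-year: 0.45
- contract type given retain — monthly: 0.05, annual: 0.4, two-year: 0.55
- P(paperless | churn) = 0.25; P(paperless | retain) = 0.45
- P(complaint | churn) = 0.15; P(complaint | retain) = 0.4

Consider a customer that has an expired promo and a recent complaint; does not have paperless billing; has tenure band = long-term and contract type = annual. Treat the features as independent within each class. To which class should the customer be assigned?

churn: 0.5 × 0.8 × 0.35 × 0.35 × (1−0.25) × 0.15 = 0.0055125
retain: 0.5 × 0.05 × 0.15 × 0.4 × (1−0.45) × 0.4 = 0.00033
Highest score → churn.

churn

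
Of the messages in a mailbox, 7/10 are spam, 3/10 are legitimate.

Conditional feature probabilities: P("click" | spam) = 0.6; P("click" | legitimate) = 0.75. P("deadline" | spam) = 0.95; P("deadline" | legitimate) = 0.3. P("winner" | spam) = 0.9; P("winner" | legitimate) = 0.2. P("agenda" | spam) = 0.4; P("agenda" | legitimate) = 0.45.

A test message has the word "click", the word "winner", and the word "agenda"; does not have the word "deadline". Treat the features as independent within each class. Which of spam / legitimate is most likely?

legitimate

spam: 0.7 × 0.6 × (1−0.95) × 0.9 × 0.4 = 0.00756
legitimate: 0.3 × 0.75 × (1−0.3) × 0.2 × 0.45 = 0.014175
Highest score → legitimate.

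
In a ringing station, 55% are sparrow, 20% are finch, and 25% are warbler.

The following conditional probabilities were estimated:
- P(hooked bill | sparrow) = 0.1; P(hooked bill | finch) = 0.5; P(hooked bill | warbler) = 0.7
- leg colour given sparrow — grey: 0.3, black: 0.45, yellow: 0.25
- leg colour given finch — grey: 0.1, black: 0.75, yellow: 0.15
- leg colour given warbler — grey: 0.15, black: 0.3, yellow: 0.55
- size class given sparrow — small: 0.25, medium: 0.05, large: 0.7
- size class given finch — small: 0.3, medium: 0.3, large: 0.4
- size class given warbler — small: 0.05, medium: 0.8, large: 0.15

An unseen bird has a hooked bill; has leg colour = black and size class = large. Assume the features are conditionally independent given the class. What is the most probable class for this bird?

sparrow: 0.55 × 0.1 × 0.45 × 0.7 = 0.017325
finch: 0.2 × 0.5 × 0.75 × 0.4 = 0.03
warbler: 0.25 × 0.7 × 0.3 × 0.15 = 0.007875
Highest score → finch.

finch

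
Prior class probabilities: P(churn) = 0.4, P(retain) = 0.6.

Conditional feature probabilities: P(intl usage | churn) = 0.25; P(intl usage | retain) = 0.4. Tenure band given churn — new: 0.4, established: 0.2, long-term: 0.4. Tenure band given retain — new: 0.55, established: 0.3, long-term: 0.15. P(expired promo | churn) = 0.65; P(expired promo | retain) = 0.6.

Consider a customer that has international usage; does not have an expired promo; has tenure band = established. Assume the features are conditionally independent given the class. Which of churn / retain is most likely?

retain

churn: 0.4 × 0.25 × 0.2 × (1−0.65) = 0.007
retain: 0.6 × 0.4 × 0.3 × (1−0.6) = 0.0288
Highest score → retain.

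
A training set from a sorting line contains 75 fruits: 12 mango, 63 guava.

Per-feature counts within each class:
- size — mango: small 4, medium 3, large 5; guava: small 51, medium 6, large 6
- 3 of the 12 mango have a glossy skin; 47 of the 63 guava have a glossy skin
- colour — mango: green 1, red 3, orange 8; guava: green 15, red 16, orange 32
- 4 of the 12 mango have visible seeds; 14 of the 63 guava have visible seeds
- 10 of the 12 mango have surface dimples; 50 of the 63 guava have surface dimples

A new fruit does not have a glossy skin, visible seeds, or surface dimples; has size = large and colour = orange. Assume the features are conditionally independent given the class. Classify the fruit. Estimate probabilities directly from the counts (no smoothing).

mango

mango: (12/75) × (5/12) × (9/12) × (8/12) × (8/12) × (2/12) ≈ 0.0037037
guava: (63/75) × (6/63) × (16/63) × (32/63) × (49/63) × (13/63) ≈ 0.00165629
Highest score → mango.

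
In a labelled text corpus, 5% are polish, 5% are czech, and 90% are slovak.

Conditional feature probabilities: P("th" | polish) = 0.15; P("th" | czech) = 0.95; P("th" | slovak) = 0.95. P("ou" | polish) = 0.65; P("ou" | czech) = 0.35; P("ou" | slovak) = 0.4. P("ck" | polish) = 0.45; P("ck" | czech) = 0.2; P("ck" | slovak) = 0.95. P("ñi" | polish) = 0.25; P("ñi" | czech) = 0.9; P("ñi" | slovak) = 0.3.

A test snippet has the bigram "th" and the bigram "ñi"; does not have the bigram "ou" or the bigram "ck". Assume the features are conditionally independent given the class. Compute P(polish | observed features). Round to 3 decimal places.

polish: 0.05 × 0.15 × (1−0.65) × (1−0.45) × 0.25 = 0.0003609375
czech: 0.05 × 0.95 × (1−0.35) × (1−0.2) × 0.9 = 0.02223
slovak: 0.9 × 0.95 × (1−0.4) × (1−0.95) × 0.3 = 0.007695
P(polish | x) = 0.0003609375 / 0.0302859375 ≈ 0.012

0.012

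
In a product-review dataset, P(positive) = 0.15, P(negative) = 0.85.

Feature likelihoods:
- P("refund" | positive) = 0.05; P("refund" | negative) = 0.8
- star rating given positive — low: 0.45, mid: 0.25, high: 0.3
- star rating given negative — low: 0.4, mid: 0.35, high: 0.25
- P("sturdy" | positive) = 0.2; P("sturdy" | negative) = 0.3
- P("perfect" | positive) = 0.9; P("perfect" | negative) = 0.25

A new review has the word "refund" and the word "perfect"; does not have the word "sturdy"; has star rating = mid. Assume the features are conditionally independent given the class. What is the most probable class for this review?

positive: 0.15 × 0.05 × 0.25 × (1−0.2) × 0.9 = 0.00135
negative: 0.85 × 0.8 × 0.35 × (1−0.3) × 0.25 = 0.04165
Highest score → negative.

negative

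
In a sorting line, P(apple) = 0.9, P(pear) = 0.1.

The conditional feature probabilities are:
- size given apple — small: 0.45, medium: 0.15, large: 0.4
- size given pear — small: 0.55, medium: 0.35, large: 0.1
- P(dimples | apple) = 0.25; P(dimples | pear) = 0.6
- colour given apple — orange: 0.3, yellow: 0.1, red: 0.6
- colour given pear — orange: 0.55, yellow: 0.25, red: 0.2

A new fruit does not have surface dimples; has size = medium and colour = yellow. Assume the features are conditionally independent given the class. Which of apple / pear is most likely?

apple

apple: 0.9 × 0.15 × (1−0.25) × 0.1 = 0.010125
pear: 0.1 × 0.35 × (1−0.6) × 0.25 = 0.0035
Highest score → apple.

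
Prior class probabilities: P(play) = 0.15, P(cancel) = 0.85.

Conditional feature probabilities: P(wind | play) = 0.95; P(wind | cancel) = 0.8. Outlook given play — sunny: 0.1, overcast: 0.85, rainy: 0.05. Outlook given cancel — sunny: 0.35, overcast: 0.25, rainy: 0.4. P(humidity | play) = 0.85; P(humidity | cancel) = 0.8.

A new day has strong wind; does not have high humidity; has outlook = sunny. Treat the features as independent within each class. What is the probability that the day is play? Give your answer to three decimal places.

0.043

play: 0.15 × 0.95 × 0.1 × (1−0.85) = 0.0021375
cancel: 0.85 × 0.8 × 0.35 × (1−0.8) = 0.0476
P(play | x) = 0.0021375 / 0.0497375 ≈ 0.043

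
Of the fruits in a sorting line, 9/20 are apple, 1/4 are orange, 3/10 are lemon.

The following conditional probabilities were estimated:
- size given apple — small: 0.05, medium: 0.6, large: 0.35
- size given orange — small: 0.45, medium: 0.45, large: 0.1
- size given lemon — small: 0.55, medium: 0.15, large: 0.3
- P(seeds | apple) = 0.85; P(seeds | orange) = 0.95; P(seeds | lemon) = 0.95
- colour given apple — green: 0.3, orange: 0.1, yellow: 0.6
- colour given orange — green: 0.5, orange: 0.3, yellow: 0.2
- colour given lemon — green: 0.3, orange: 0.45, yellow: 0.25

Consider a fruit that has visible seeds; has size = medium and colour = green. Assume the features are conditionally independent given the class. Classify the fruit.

apple: 0.45 × 0.6 × 0.85 × 0.3 = 0.06885
orange: 0.25 × 0.45 × 0.95 × 0.5 = 0.0534375
lemon: 0.3 × 0.15 × 0.95 × 0.3 = 0.012825
Highest score → apple.

apple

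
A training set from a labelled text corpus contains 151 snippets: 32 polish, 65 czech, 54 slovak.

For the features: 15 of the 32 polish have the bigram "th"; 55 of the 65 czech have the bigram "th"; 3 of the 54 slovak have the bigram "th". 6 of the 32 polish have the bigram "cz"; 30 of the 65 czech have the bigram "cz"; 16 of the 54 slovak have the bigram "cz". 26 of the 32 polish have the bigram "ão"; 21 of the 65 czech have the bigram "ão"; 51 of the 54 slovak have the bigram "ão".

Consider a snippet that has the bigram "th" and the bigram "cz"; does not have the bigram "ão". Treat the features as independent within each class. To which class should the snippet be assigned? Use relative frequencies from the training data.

polish: (32/151) × (15/32) × (6/32) × (6/32) ≈ 0.00349234
czech: (65/151) × (55/65) × (30/65) × (44/65) ≈ 0.113798
slovak: (54/151) × (3/54) × (16/54) × (3/54) ≈ 0.000327038
Highest score → czech.

czech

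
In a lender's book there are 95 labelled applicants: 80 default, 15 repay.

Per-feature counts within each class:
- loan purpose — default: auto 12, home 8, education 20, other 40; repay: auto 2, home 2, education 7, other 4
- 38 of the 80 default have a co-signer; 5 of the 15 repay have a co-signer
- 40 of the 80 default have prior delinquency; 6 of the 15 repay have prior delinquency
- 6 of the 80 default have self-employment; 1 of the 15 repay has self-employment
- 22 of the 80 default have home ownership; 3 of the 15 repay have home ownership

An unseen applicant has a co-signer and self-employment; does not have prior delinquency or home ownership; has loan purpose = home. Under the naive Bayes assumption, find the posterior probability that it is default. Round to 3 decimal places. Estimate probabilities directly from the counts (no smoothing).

default: (80/95) × (8/80) × (38/80) × (40/80) × (6/80) × (58/80) = 0.0010875
repay: (15/95) × (2/15) × (5/15) × (9/15) × (1/15) × (12/15) ≈ 0.000224561
P(default | x) = 0.0010875 / 0.001312061 ≈ 0.829

0.829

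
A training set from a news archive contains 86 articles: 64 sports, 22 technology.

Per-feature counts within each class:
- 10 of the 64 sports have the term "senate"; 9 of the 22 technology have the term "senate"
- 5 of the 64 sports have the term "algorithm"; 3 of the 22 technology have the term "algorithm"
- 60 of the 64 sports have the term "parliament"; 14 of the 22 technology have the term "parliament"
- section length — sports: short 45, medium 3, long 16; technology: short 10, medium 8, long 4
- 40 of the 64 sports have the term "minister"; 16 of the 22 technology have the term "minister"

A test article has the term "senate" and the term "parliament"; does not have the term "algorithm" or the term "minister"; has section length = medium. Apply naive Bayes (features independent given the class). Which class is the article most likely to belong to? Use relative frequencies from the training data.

sports: (64/86) × (10/64) × (59/64) × (60/64) × (3/64) × (24/64) ≈ 0.00176652
technology: (22/86) × (9/22) × (19/22) × (14/22) × (8/22) × (6/22) ≈ 0.00570396
Highest score → technology.

technology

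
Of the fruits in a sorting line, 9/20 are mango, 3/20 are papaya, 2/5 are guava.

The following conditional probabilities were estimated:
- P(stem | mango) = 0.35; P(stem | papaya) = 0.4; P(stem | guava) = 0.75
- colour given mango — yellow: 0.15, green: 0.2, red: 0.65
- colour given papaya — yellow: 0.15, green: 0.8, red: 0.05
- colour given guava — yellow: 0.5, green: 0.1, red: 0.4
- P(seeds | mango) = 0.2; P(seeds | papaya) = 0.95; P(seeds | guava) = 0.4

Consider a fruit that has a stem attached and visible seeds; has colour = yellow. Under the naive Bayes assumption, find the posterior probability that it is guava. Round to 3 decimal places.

mango: 0.45 × 0.35 × 0.15 × 0.2 = 0.004725
papaya: 0.15 × 0.4 × 0.15 × 0.95 = 0.00855
guava: 0.4 × 0.75 × 0.5 × 0.4 = 0.06
P(guava | x) = 0.06 / 0.073275 ≈ 0.819

0.819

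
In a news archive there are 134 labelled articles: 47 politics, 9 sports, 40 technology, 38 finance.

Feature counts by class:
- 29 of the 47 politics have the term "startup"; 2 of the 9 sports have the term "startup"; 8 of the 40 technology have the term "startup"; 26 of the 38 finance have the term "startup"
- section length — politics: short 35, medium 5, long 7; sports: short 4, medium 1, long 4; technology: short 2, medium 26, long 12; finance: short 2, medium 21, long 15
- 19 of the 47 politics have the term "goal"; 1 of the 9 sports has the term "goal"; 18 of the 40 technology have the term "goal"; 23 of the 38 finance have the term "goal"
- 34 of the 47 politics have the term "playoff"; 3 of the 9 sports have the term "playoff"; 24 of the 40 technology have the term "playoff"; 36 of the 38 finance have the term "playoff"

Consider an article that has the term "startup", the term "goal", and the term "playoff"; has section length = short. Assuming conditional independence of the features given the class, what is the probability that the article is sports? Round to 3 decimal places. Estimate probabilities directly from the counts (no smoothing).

0.005

politics: (47/134) × (29/47) × (35/47) × (19/47) × (34/47) ≈ 0.0471303
sports: (9/134) × (2/9) × (4/9) × (1/9) × (3/9) ≈ 0.000245685
technology: (40/134) × (8/40) × (2/40) × (18/40) × (24/40) ≈ 0.00080597
finance: (38/134) × (26/38) × (2/38) × (23/38) × (36/38) ≈ 0.00585569
P(sports | x) = 0.000245685 / 0.054037645 ≈ 0.005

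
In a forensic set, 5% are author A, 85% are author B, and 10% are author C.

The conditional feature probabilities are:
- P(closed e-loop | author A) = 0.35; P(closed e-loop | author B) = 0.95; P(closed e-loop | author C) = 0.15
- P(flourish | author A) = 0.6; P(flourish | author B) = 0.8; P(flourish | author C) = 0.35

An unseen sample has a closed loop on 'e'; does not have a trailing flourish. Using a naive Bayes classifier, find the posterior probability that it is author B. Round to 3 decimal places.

author A: 0.05 × 0.35 × (1−0.6) = 0.007
author B: 0.85 × 0.95 × (1−0.8) = 0.1615
author C: 0.1 × 0.15 × (1−0.35) = 0.00975
P(author B | x) = 0.1615 / 0.17825 ≈ 0.906

0.906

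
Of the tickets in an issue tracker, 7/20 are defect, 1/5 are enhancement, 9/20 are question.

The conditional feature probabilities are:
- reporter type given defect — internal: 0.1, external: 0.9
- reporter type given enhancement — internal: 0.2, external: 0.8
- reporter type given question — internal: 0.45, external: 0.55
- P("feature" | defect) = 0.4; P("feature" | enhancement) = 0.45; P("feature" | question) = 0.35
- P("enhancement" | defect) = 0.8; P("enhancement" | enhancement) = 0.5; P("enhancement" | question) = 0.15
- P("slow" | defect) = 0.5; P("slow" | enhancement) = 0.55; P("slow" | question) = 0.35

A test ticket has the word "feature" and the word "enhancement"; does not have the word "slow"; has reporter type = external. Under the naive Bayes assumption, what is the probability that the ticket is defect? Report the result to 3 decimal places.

defect: 0.35 × 0.9 × 0.4 × 0.8 × (1−0.5) = 0.0504
enhancement: 0.2 × 0.8 × 0.45 × 0.5 × (1−0.55) = 0.0162
question: 0.45 × 0.55 × 0.35 × 0.15 × (1−0.35) = 0.0084459375
P(defect | x) = 0.0504 / 0.0750459375 ≈ 0.672

0.672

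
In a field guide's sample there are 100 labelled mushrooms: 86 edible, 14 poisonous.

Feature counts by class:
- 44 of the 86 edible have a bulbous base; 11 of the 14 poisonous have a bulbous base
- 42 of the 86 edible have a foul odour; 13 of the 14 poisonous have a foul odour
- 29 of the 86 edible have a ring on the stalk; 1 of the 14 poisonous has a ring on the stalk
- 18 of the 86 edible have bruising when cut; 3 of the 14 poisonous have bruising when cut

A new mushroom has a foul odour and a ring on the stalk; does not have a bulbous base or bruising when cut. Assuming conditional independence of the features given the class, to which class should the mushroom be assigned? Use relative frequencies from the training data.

edible

edible: (86/100) × (42/86) × (42/86) × (29/86) × (68/86) ≈ 0.0546903
poisonous: (14/100) × (3/14) × (13/14) × (1/14) × (11/14) ≈ 0.00156341
Highest score → edible.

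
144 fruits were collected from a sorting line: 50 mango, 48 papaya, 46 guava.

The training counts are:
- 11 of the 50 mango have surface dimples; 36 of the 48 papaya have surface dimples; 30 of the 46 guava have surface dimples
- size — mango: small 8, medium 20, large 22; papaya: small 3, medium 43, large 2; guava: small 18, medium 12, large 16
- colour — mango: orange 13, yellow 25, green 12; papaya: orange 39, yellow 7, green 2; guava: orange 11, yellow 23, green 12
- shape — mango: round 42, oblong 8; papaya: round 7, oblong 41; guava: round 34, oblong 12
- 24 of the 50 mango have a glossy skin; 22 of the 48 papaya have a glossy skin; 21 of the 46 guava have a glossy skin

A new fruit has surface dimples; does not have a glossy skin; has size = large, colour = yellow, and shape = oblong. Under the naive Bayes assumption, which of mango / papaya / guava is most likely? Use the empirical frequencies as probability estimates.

guava

mango: (50/144) × (11/50) × (22/50) × (25/50) × (8/50) × (26/50) ≈ 0.00139822
papaya: (48/144) × (36/48) × (2/48) × (7/48) × (41/48) × (26/48) ≈ 0.000702846
guava: (46/144) × (30/46) × (16/46) × (23/46) × (12/46) × (25/46) ≈ 0.00513685
Highest score → guava.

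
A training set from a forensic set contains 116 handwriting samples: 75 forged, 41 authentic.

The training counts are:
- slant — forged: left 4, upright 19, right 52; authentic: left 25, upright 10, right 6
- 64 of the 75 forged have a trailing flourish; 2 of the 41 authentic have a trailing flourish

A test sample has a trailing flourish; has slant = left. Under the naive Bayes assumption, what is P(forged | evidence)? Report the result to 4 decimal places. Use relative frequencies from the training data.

forged: (75/116) × (4/75) × (64/75) ≈ 0.0294253
authentic: (41/116) × (25/41) × (2/41) ≈ 0.010513
P(forged | x) = 0.0294253 / 0.0399383 ≈ 0.7368

0.7368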